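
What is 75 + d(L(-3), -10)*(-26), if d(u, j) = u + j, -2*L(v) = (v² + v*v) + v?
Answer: 530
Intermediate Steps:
L(v) = -v² - v/2 (L(v) = -((v² + v*v) + v)/2 = -((v² + v²) + v)/2 = -(2*v² + v)/2 = -(v + 2*v²)/2 = -v² - v/2)
d(u, j) = j + u
75 + d(L(-3), -10)*(-26) = 75 + (-10 - 1*(-3)*(½ - 3))*(-26) = 75 + (-10 - 1*(-3)*(-5/2))*(-26) = 75 + (-10 - 15/2)*(-26) = 75 - 35/2*(-26) = 75 + 455 = 530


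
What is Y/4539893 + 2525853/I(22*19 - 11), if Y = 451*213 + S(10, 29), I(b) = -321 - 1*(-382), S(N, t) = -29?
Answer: 11467108211803/276933473 ≈ 41407.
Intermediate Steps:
I(b) = 61 (I(b) = -321 + 382 = 61)
Y = 96034 (Y = 451*213 - 29 = 96063 - 29 = 96034)
Y/4539893 + 2525853/I(22*19 - 11) = 96034/4539893 + 2525853/61 = 11467108211803/276933473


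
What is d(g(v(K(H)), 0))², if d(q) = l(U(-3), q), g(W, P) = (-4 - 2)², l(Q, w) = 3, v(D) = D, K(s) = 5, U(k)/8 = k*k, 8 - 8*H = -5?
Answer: 9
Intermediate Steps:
H = 13/8 (H = 1 - ⅛*(-5) = 1 + 5/8 = 13/8 ≈ 1.6250)
U(k) = 8*k² (U(k) = 8*(k*k) = 8*k²)
g(W, P) = 36 (g(W, P) = (-6)² = 36)
d(q) = 3
d(g(v(K(H)), 0))² = 3² = 9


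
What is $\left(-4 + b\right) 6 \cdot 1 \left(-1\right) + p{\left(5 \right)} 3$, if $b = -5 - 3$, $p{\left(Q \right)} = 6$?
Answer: $90$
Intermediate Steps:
$b = -8$ ($b = -5 - 3 = -8$)
$\left(-4 + b\right) 6 \cdot 1 \left(-1\right) + p{\left(5 \right)} 3 = \left(-4 - 8\right) 6 \cdot 1 \left(-1\right) + 6 \cdot 3 = - 12 \cdot 6 \left(-1\right) + 18 = \left(-12\right) \left(-6\right) + 18 = 72 + 18 = 90$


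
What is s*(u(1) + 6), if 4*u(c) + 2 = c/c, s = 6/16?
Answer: 69/32 ≈ 2.1563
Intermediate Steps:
s = 3/8 (s = 6*(1/16) = 3/8 ≈ 0.37500)
u(c) = -¼ (u(c) = -½ + (c/c)/4 = -½ + (¼)*1 = -½ + ¼ = -¼)
s*(u(1) + 6) = 3*(-¼ + 6)/8 = (3/8)*(23/4) = 69/32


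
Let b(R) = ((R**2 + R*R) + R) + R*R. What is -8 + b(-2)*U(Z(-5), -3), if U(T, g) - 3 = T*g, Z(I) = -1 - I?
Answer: -98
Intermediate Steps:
b(R) = R + 3*R**2 (b(R) = ((R**2 + R**2) + R) + R**2 = (2*R**2 + R) + R**2 = (R + 2*R**2) + R**2 = R + 3*R**2)
U(T, g) = 3 + T*g
-8 + b(-2)*U(Z(-5), -3) = -8 + (-2*(1 + 3*(-2)))*(3 + (-1 - 1*(-5))*(-3)) = -8 + (-2*(1 - 6))*(3 + (-1 + 5)*(-3)) = -8 + (-2*(-5))*(3 + 4*(-3)) = -8 + 10*(3 - 12) = -8 + 10*(-9) = -8 - 90 = -98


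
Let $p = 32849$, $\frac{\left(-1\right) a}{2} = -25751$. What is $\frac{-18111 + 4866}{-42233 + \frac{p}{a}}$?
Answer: $\frac{227381330}{725017039} \approx 0.31362$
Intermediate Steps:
$a = 51502$ ($a = \left(-2\right) \left(-25751\right) = 51502$)
$\frac{-18111 + 4866}{-42233 + \frac{p}{a}} = \frac{-18111 + 4866}{-42233 + \frac{32849}{51502}} = - \frac{13245}{-42233 + 32849 \cdot \frac{1}{51502}} = - \frac{13245}{-42233 + \frac{32849}{51502}} = - \frac{13245}{- \frac{2175051117}{51502}} = \left(-13245\right) \left(- \frac{51502}{2175051117}\right) = \frac{227381330}{725017039}$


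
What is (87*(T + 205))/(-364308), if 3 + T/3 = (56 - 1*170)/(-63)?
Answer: -20445/425026 ≈ -0.048103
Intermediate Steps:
T = -25/7 (T = -9 + 3*((56 - 1*170)/(-63)) = -9 + 3*((56 - 170)*(-1/63)) = -9 + 3*(-114*(-1/63)) = -9 + 3*(38/21) = -9 + 38/7 = -25/7 ≈ -3.5714)
(87*(T + 205))/(-364308) = (87*(-25/7 + 205))/(-364308) = (87*(1410/7))*(-1/364308) = (122670/7)*(-1/364308) = -20445/425026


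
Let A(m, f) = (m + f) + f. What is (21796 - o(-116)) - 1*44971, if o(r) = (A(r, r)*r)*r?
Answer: 4659513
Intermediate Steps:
A(m, f) = m + 2*f (A(m, f) = (f + m) + f = m + 2*f)
o(r) = 3*r**3 (o(r) = ((r + 2*r)*r)*r = ((3*r)*r)*r = (3*r**2)*r = 3*r**3)
(21796 - o(-116)) - 1*44971 = (21796 - 3*(-116)**3) - 1*44971 = (21796 - 3*(-1560896)) - 44971 = (21796 - 1*(-4682688)) - 44971 = (21796 + 4682688) - 44971 = 4704484 - 44971 = 4659513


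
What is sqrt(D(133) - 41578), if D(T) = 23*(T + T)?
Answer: 6*I*sqrt(985) ≈ 188.31*I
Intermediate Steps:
D(T) = 46*T (D(T) = 23*(2*T) = 46*T)
sqrt(D(133) - 41578) = sqrt(46*133 - 41578) = sqrt(6118 - 41578) = sqrt(-35460) = 6*I*sqrt(985)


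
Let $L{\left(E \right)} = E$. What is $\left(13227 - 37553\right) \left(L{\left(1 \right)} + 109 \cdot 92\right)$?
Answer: $-243965454$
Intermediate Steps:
$\left(13227 - 37553\right) \left(L{\left(1 \right)} + 109 \cdot 92\right) = \left(13227 - 37553\right) \left(1 + 109 \cdot 92\right) = - 24326 \left(1 + 10028\right) = \left(-24326\right) 10029 = -243965454$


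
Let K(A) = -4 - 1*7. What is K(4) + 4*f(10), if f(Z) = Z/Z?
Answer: -7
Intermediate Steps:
K(A) = -11 (K(A) = -4 - 7 = -11)
f(Z) = 1
K(4) + 4*f(10) = -11 + 4*1 = -11 + 4 = -7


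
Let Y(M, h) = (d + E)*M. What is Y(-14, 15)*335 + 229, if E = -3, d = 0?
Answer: 14299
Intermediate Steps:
Y(M, h) = -3*M (Y(M, h) = (0 - 3)*M = -3*M)
Y(-14, 15)*335 + 229 = -3*(-14)*335 + 229 = 42*335 + 229 = 14070 + 229 = 14299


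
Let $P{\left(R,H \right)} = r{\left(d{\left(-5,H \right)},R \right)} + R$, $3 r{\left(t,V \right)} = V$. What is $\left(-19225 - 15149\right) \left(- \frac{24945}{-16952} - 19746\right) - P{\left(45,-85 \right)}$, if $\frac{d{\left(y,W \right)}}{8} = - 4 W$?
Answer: $\frac{5752647319629}{8476} \approx 6.787 \cdot 10^{8}$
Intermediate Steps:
$d{\left(y,W \right)} = - 32 W$ ($d{\left(y,W \right)} = 8 \left(- 4 W\right) = - 32 W$)
$r{\left(t,V \right)} = \frac{V}{3}$
$P{\left(R,H \right)} = \frac{4 R}{3}$ ($P{\left(R,H \right)} = \frac{R}{3} + R = \frac{4 R}{3}$)
$\left(-19225 - 15149\right) \left(- \frac{24945}{-16952} - 19746\right) - P{\left(45,-85 \right)} = \left(-19225 - 15149\right) \left(- \frac{24945}{-16952} - 19746\right) - \frac{4}{3} \cdot 45 = - 34374 \left(\left(-24945\right) \left(- \frac{1}{16952}\right) - 19746\right) - 60 = - 34374 \left(\frac{24945}{16952} - 19746\right) - 60 = \left(-34374\right) \left(- \frac{334709247}{16952}\right) - 60 = \frac{5752647828189}{8476} - 60 = \frac{5752647319629}{8476}$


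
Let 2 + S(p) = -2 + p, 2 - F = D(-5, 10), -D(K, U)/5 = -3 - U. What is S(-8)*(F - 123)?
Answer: 2232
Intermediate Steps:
D(K, U) = 15 + 5*U (D(K, U) = -5*(-3 - U) = 15 + 5*U)
F = -63 (F = 2 - (15 + 5*10) = 2 - (15 + 50) = 2 - 1*65 = 2 - 65 = -63)
S(p) = -4 + p (S(p) = -2 + (-2 + p) = -4 + p)
S(-8)*(F - 123) = (-4 - 8)*(-63 - 123) = -12*(-186) = 2232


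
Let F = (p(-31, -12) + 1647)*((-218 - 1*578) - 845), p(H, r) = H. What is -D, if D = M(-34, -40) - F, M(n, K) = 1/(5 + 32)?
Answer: -98118673/37 ≈ -2.6519e+6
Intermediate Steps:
M(n, K) = 1/37
F = -2651856 (F = (-31 + 1647)*((-218 - 1*578) - 845) = 1616*((-218 - 578) - 845) = 1616*(-796 - 845) = 1616*(-1641) = -2651856)
D = 98118673/37 (D = 1/37 - 1*(-2651856) = 1/37 + 2651856 = 98118673/37 ≈ 2.6519e+6)
-D = -1*98118673/37 = -98118673/37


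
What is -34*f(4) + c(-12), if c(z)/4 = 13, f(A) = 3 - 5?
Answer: 120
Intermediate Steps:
f(A) = -2
c(z) = 52 (c(z) = 4*13 = 52)
-34*f(4) + c(-12) = -34*(-2) + 52 = 68 + 52 = 120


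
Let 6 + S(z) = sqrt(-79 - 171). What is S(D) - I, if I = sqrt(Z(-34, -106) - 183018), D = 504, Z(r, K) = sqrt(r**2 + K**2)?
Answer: -6 - I*sqrt(183018 - 2*sqrt(3098)) + 5*I*sqrt(10) ≈ -6.0 - 411.86*I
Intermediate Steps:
Z(r, K) = sqrt(K**2 + r**2)
S(z) = -6 + 5*I*sqrt(10) (S(z) = -6 + sqrt(-79 - 171) = -6 + sqrt(-250) = -6 + 5*I*sqrt(10))
I = sqrt(-183018 + 2*sqrt(3098)) (I = sqrt(sqrt((-106)**2 + (-34)**2) - 183018) = sqrt(sqrt(11236 + 1156) - 183018) = sqrt(sqrt(12392) - 183018) = sqrt(2*sqrt(3098) - 183018) = sqrt(-183018 + 2*sqrt(3098)) ≈ 427.68*I)
S(D) - I = (-6 + 5*I*sqrt(10)) - sqrt(-183018 + 2*sqrt(3098)) = -6 - sqrt(-183018 + 2*sqrt(3098)) + 5*I*sqrt(10)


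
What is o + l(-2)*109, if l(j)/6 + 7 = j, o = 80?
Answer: -5806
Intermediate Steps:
l(j) = -42 + 6*j
o + l(-2)*109 = 80 + (-42 + 6*(-2))*109 = 80 + (-42 - 12)*109 = 80 - 54*109 = 80 - 5886 = -5806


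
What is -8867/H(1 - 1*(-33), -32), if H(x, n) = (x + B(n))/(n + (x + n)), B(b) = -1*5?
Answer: 266010/29 ≈ 9172.8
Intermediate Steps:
B(b) = -5
H(x, n) = (-5 + x)/(x + 2*n) (H(x, n) = (x - 5)/(n + (x + n)) = (-5 + x)/(n + (n + x)) = (-5 + x)/(x + 2*n))
-8867/H(1 - 1*(-33), -32) = -8867*((1 - 1*(-33)) + 2*(-32))/(-5 + (1 - 1*(-33))) = -8867*((1 + 33) - 64)/(-5 + (1 + 33)) = -8867*(34 - 64)/(-5 + 34) = -8867/(29/(-30)) = -8867/((-1/30*29)) = -8867/(-29/30) = -8867*(-30/29) = 266010/29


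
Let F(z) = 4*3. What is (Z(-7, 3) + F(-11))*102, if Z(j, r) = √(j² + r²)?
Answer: 1224 + 102*√58 ≈ 2000.8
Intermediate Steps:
F(z) = 12
(Z(-7, 3) + F(-11))*102 = (√((-7)² + 3²) + 12)*102 = (√(49 + 9) + 12)*102 = (√58 + 12)*102 = (12 + √58)*102 = 1224 + 102*√58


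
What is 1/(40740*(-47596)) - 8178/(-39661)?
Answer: 15857641145459/76905099907440 ≈ 0.20620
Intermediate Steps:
1/(40740*(-47596)) - 8178/(-39661) = (1/40740)*(-1/47596) - 8178*(-1/39661) = -1/1939061040 + 8178/39661 = 15857641145459/76905099907440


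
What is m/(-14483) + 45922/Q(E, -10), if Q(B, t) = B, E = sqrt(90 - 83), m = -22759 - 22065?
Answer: 44824/14483 + 45922*sqrt(7)/7 ≈ 17360.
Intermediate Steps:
m = -44824
E = sqrt(7) ≈ 2.6458
m/(-14483) + 45922/Q(E, -10) = -44824/(-14483) + 45922/(sqrt(7)) = -44824*(-1/14483) + 45922*(sqrt(7)/7) = 44824/14483 + 45922*sqrt(7)/7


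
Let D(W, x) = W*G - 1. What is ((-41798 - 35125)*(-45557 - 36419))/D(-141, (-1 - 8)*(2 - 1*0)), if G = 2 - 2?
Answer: -6305839848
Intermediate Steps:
G = 0
D(W, x) = -1 (D(W, x) = W*0 - 1 = 0 - 1 = -1)
((-41798 - 35125)*(-45557 - 36419))/D(-141, (-1 - 8)*(2 - 1*0)) = ((-41798 - 35125)*(-45557 - 36419))/(-1) = -76923*(-81976)*(-1) = 6305839848*(-1) = -6305839848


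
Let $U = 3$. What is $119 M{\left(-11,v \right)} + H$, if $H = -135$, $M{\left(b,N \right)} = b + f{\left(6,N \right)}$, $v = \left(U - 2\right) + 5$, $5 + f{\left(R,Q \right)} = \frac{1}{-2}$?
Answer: $- \frac{4197}{2} \approx -2098.5$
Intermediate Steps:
$f{\left(R,Q \right)} = - \frac{11}{2}$ ($f{\left(R,Q \right)} = -5 + \frac{1}{-2} = -5 - \frac{1}{2} = - \frac{11}{2}$)
$v = 6$ ($v = \left(3 - 2\right) + 5 = 1 + 5 = 6$)
$M{\left(b,N \right)} = - \frac{11}{2} + b$ ($M{\left(b,N \right)} = b - \frac{11}{2} = - \frac{11}{2} + b$)
$119 M{\left(-11,v \right)} + H = 119 \left(- \frac{11}{2} - 11\right) - 135 = 119 \left(- \frac{33}{2}\right) - 135 = - \frac{3927}{2} - 135 = - \frac{4197}{2}$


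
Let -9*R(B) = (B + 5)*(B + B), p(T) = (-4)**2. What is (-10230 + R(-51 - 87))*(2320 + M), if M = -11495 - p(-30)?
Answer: 394532866/3 ≈ 1.3151e+8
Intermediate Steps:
p(T) = 16
M = -11511 (M = -11495 - 1*16 = -11495 - 16 = -11511)
R(B) = -2*B*(5 + B)/9 (R(B) = -(B + 5)*(B + B)/9 = -(5 + B)*2*B/9 = -2*B*(5 + B)/9)
(-10230 + R(-51 - 87))*(2320 + M) = (-10230 - 2*(-51 - 87)*(5 + (-51 - 87))/9)*(2320 - 11511) = (-10230 - 2/9*(-138)*(5 - 138))*(-9191) = (-10230 - 2/9*(-138)*(-133))*(-9191) = (-10230 - 12236/3)*(-9191) = -42926/3*(-9191) = 394532866/3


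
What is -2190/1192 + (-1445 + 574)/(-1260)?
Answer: -107573/93870 ≈ -1.1460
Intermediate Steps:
-2190/1192 + (-1445 + 574)/(-1260) = -2190*1/1192 - 871*(-1/1260) = -1095/596 + 871/1260 = -107573/93870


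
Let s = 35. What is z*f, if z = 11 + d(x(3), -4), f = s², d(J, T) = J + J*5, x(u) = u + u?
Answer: 57575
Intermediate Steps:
x(u) = 2*u
d(J, T) = 6*J (d(J, T) = J + 5*J = 6*J)
f = 1225 (f = 35² = 1225)
z = 47 (z = 11 + 6*(2*3) = 11 + 6*6 = 11 + 36 = 47)
z*f = 47*1225 = 57575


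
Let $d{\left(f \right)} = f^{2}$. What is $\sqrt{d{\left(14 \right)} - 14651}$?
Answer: $7 i \sqrt{295} \approx 120.23 i$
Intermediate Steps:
$\sqrt{d{\left(14 \right)} - 14651} = \sqrt{14^{2} - 14651} = \sqrt{196 - 14651} = \sqrt{-14455} = 7 i \sqrt{295}$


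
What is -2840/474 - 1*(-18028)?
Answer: 4271216/237 ≈ 18022.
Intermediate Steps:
-2840/474 - 1*(-18028) = -2840/474 + 18028 = -10*142/237 + 18028 = -1420/237 + 18028 = 4271216/237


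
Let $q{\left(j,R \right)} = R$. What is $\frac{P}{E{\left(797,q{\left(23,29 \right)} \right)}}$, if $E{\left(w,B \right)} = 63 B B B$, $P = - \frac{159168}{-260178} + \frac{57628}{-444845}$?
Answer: $\frac{1033547244}{3293214870280405} \approx 3.1384 \cdot 10^{-7}$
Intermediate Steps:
$P = \frac{9301925196}{19289813735}$ ($P = \left(-159168\right) \left(- \frac{1}{260178}\right) + 57628 \left(- \frac{1}{444845}\right) = \frac{26528}{43363} - \frac{57628}{444845} = \frac{9301925196}{19289813735} \approx 0.48222$)
$E{\left(w,B \right)} = 63 B^{3}$ ($E{\left(w,B \right)} = 63 B^{2} B = 63 B^{3}$)
$\frac{P}{E{\left(797,q{\left(23,29 \right)} \right)}} = \frac{9301925196}{19289813735 \cdot 63 \cdot 29^{3}} = \frac{9301925196}{19289813735 \cdot 63 \cdot 24389} = \frac{9301925196}{19289813735 \cdot 1536507} = \frac{9301925196}{19289813735} \cdot \frac{1}{1536507} = \frac{1033547244}{3293214870280405}$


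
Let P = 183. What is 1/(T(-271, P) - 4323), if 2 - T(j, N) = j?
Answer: -1/4050 ≈ -0.00024691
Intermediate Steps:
T(j, N) = 2 - j
1/(T(-271, P) - 4323) = 1/((2 - 1*(-271)) - 4323) = 1/((2 + 271) - 4323) = 1/(273 - 4323) = 1/(-4050) = -1/4050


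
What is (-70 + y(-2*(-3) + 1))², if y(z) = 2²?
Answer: 4356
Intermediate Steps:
y(z) = 4
(-70 + y(-2*(-3) + 1))² = (-70 + 4)² = (-66)² = 4356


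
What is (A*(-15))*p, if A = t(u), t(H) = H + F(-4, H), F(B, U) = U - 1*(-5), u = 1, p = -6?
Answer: 630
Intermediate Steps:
F(B, U) = 5 + U (F(B, U) = U + 5 = 5 + U)
t(H) = 5 + 2*H (t(H) = H + (5 + H) = 5 + 2*H)
A = 7 (A = 5 + 2*1 = 5 + 2 = 7)
(A*(-15))*p = (7*(-15))*(-6) = -105*(-6) = 630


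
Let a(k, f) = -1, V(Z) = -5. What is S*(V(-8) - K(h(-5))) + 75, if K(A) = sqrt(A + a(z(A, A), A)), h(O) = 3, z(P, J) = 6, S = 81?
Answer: -330 - 81*sqrt(2) ≈ -444.55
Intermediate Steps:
K(A) = sqrt(-1 + A) (K(A) = sqrt(A - 1) = sqrt(-1 + A))
S*(V(-8) - K(h(-5))) + 75 = 81*(-5 - sqrt(-1 + 3)) + 75 = 81*(-5 - sqrt(2)) + 75 = (-405 - 81*sqrt(2)) + 75 = -330 - 81*sqrt(2)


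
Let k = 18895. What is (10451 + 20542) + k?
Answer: 49888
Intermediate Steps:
(10451 + 20542) + k = (10451 + 20542) + 18895 = 30993 + 18895 = 49888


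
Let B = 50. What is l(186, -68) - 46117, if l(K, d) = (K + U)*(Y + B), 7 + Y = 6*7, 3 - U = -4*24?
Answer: -21892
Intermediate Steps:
U = 99 (U = 3 - (-4)*24 = 3 - 1*(-96) = 3 + 96 = 99)
Y = 35 (Y = -7 + 6*7 = -7 + 42 = 35)
l(K, d) = 8415 + 85*K (l(K, d) = (K + 99)*(35 + 50) = (99 + K)*85 = 8415 + 85*K)
l(186, -68) - 46117 = (8415 + 85*186) - 46117 = (8415 + 15810) - 46117 = 24225 - 46117 = -21892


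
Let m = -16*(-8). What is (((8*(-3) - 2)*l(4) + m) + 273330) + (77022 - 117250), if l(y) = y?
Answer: 233126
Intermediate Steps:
m = 128
(((8*(-3) - 2)*l(4) + m) + 273330) + (77022 - 117250) = (((8*(-3) - 2)*4 + 128) + 273330) + (77022 - 117250) = (((-24 - 2)*4 + 128) + 273330) - 40228 = ((-26*4 + 128) + 273330) - 40228 = ((-104 + 128) + 273330) - 40228 = (24 + 273330) - 40228 = 273354 - 40228 = 233126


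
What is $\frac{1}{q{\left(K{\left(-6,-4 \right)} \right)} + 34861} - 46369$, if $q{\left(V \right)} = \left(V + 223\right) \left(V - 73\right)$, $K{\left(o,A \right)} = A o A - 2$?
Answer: $- \frac{625332333}{13486} \approx -46369.0$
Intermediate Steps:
$K{\left(o,A \right)} = -2 + o A^{2}$ ($K{\left(o,A \right)} = o A^{2} - 2 = -2 + o A^{2}$)
$q{\left(V \right)} = \left(-73 + V\right) \left(223 + V\right)$ ($q{\left(V \right)} = \left(223 + V\right) \left(-73 + V\right) = \left(-73 + V\right) \left(223 + V\right)$)
$\frac{1}{q{\left(K{\left(-6,-4 \right)} \right)} + 34861} - 46369 = \frac{1}{\left(-16279 + \left(-2 - 6 \left(-4\right)^{2}\right)^{2} + 150 \left(-2 - 6 \left(-4\right)^{2}\right)\right) + 34861} - 46369 = \frac{1}{\left(-16279 + \left(-2 - 96\right)^{2} + 150 \left(-2 - 96\right)\right) + 34861} - 46369 = \frac{1}{\left(-16279 + \left(-98\right)^{2} + 150 \left(-98\right)\right) + 34861} - 46369 = \frac{1}{\left(-16279 + 9604 - 14700\right) + 34861} - 46369 = \frac{1}{-21375 + 34861} - 46369 = \frac{1}{13486} - 46369 = - \frac{625332333}{13486}$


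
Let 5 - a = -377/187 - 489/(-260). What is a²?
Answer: 62338604329/2363904400 ≈ 26.371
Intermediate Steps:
a = 249677/48620 (a = 5 - (-377/187 - 489/(-260)) = 5 - (-377*1/187 - 489*(-1/260)) = 5 - (-377/187 + 489/260) = 5 - 1*(-6577/48620) = 5 + 6577/48620 = 249677/48620 ≈ 5.1353)
a² = (249677/48620)² = 62338604329/2363904400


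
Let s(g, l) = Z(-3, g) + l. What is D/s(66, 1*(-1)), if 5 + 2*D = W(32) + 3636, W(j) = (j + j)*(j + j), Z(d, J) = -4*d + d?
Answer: 7727/16 ≈ 482.94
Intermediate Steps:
Z(d, J) = -3*d
s(g, l) = 9 + l (s(g, l) = -3*(-3) + l = 9 + l)
W(j) = 4*j**2 (W(j) = (2*j)*(2*j) = 4*j**2)
D = 7727/2 (D = -5/2 + (4*32**2 + 3636)/2 = -5/2 + (4*1024 + 3636)/2 = -5/2 + (4096 + 3636)/2 = -5/2 + (1/2)*7732 = -5/2 + 3866 = 7727/2 ≈ 3863.5)
D/s(66, 1*(-1)) = 7727/(2*(9 + 1*(-1))) = 7727/(2*(9 - 1)) = (7727/2)/8 = (7727/2)*(1/8) = 7727/16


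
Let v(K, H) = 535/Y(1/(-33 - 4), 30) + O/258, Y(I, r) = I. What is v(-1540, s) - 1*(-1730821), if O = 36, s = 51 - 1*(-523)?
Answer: 73574124/43 ≈ 1.7110e+6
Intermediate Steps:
s = 574 (s = 51 + 523 = 574)
v(K, H) = -851179/43 (v(K, H) = 535/(1/(-33 - 4)) + 36/258 = 535/(1/(-37)) + 36*(1/258) = 535/(-1/37) + 6/43 = 535*(-37) + 6/43 = -19795 + 6/43 = -851179/43)
v(-1540, s) - 1*(-1730821) = -851179/43 - 1*(-1730821) = -851179/43 + 1730821 = 73574124/43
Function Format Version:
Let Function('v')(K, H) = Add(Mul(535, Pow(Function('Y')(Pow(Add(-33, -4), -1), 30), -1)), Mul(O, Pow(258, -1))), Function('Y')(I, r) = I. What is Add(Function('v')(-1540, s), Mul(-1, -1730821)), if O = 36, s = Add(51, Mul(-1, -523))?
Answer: Rational(73574124, 43) ≈ 1.7110e+6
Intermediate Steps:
s = 574 (s = Add(51, 523) = 574)
Function('v')(K, H) = Rational(-851179, 43) (Function('v')(K, H) = Add(Mul(535, Pow(Pow(Add(-33, -4), -1), -1)), Mul(36, Pow(258, -1))) = Add(Mul(535, Pow(Pow(-37, -1), -1)), Mul(36, Rational(1, 258))) = Add(Mul(535, Pow(Rational(-1, 37), -1)), Rational(6, 43)) = Add(Mul(535, -37), Rational(6, 43)) = Add(-19795, Rational(6, 43)) = Rational(-851179, 43))
Add(Function('v')(-1540, s), Mul(-1, -1730821)) = Add(Rational(-851179, 43), Mul(-1, -1730821)) = Add(Rational(-851179, 43), 1730821) = Rational(73574124, 43)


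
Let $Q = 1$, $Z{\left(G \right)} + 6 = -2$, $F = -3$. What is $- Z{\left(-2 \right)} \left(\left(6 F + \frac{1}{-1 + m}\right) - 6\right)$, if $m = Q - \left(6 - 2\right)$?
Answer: $-194$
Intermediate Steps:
$Z{\left(G \right)} = -8$ ($Z{\left(G \right)} = -6 - 2 = -8$)
$m = -3$ ($m = 1 - \left(6 - 2\right) = 1 - 4 = -3$)
$- Z{\left(-2 \right)} \left(\left(6 F + \frac{1}{-1 + m}\right) - 6\right) = \left(-1\right) \left(-8\right) \left(\left(6 \left(-3\right) + \frac{1}{-1 - 3}\right) - 6\right) = 8 \left(\left(-18 + \frac{1}{-4}\right) - 6\right) = 8 \left(\left(-18 - \frac{1}{4}\right) - 6\right) = 8 \left(- \frac{73}{4} - 6\right) = 8 \left(- \frac{97}{4}\right) = -194$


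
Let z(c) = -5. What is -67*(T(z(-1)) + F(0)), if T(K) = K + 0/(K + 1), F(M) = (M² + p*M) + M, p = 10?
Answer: 335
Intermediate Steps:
F(M) = M² + 11*M (F(M) = (M² + 10*M) + M = M² + 11*M)
T(K) = K (T(K) = K + 0/(1 + K) = K + 0 = K)
-67*(T(z(-1)) + F(0)) = -67*(-5 + 0*(11 + 0)) = -67*(-5 + 0*11) = -67*(-5 + 0) = -67*(-5) = 335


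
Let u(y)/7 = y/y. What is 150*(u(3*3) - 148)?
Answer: -21150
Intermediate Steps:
u(y) = 7 (u(y) = 7*(y/y) = 7*1 = 7)
150*(u(3*3) - 148) = 150*(7 - 148) = 150*(-141) = -21150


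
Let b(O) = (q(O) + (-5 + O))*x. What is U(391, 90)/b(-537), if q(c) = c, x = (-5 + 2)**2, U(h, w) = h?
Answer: -391/9711 ≈ -0.040264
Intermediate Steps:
x = 9 (x = (-3)**2 = 9)
b(O) = -45 + 18*O (b(O) = (O + (-5 + O))*9 = (-5 + 2*O)*9 = -45 + 18*O)
U(391, 90)/b(-537) = 391/(-45 + 18*(-537)) = 391/(-45 - 9666) = 391/(-9711) = 391*(-1/9711) = -391/9711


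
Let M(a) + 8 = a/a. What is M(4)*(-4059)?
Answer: 28413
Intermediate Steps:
M(a) = -7 (M(a) = -8 + a/a = -8 + 1 = -7)
M(4)*(-4059) = -7*(-4059) = 28413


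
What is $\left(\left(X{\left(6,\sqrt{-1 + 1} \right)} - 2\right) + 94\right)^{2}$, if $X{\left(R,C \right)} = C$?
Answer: $8464$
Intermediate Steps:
$\left(\left(X{\left(6,\sqrt{-1 + 1} \right)} - 2\right) + 94\right)^{2} = \left(\left(\sqrt{-1 + 1} - 2\right) + 94\right)^{2} = \left(\left(\sqrt{0} - 2\right) + 94\right)^{2} = \left(\left(0 - 2\right) + 94\right)^{2} = \left(-2 + 94\right)^{2} = 92^{2} = 8464$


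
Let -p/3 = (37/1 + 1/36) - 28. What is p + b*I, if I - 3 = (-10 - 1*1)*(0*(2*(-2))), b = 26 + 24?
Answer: 1475/12 ≈ 122.92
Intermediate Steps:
b = 50
p = -325/12 (p = -3*((37/1 + 1/36) - 28) = -3*((37*1 + 1*(1/36)) - 28) = -3*((37 + 1/36) - 28) = -3*(1333/36 - 28) = -3*325/36 = -325/12 ≈ -27.083)
I = 3 (I = 3 + (-10 - 1*1)*(0*(2*(-2))) = 3 + (-10 - 1)*(0*(-4)) = 3 - 11*0 = 3 + 0 = 3)
p + b*I = -325/12 + 50*3 = -325/12 + 150 = 1475/12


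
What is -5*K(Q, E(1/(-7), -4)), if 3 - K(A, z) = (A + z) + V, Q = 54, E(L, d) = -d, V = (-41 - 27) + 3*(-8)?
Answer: -185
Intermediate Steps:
V = -92 (V = -68 - 24 = -92)
K(A, z) = 95 - A - z (K(A, z) = 3 - ((A + z) - 92) = 3 - (-92 + A + z) = 3 + (92 - A - z) = 95 - A - z)
-5*K(Q, E(1/(-7), -4)) = -5*(95 - 1*54 - (-1)*(-4)) = -5*(95 - 54 - 1*4) = -5*(95 - 54 - 4) = -5*37 = -185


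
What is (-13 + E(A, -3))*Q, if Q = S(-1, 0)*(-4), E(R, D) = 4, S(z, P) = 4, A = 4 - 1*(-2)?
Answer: 144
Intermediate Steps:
A = 6 (A = 4 + 2 = 6)
Q = -16 (Q = 4*(-4) = -16)
(-13 + E(A, -3))*Q = (-13 + 4)*(-16) = -9*(-16) = 144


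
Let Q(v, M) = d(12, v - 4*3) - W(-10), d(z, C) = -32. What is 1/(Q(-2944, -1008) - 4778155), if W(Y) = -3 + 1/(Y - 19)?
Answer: -29/138567335 ≈ -2.0928e-7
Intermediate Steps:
W(Y) = -3 + 1/(-19 + Y)
Q(v, M) = -840/29 (Q(v, M) = -32 - (58 - 3*(-10))/(-19 - 10) = -32 - (58 + 30)/(-29) = -32 - (-1)*88/29 = -32 - 1*(-88/29) = -32 + 88/29 = -840/29)
1/(Q(-2944, -1008) - 4778155) = 1/(-840/29 - 4778155) = 1/(-138567335/29) = -29/138567335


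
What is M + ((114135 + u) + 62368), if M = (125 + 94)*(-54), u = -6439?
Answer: 158238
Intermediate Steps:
M = -11826 (M = 219*(-54) = -11826)
M + ((114135 + u) + 62368) = -11826 + ((114135 - 6439) + 62368) = -11826 + (107696 + 62368) = -11826 + 170064 = 158238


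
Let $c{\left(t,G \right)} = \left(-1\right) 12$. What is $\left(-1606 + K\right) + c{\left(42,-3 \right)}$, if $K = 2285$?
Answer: $667$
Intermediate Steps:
$c{\left(t,G \right)} = -12$
$\left(-1606 + K\right) + c{\left(42,-3 \right)} = \left(-1606 + 2285\right) - 12 = 679 - 12 = 667$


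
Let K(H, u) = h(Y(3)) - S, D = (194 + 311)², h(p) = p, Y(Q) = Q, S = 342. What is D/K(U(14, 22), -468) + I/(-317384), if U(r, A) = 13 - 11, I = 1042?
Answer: -40470603919/53796588 ≈ -752.29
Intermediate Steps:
U(r, A) = 2
D = 255025 (D = 505² = 255025)
K(H, u) = -339 (K(H, u) = 3 - 1*342 = 3 - 342 = -339)
D/K(U(14, 22), -468) + I/(-317384) = 255025/(-339) + 1042/(-317384) = 255025*(-1/339) + 1042*(-1/317384) = -255025/339 - 521/158692 = -40470603919/53796588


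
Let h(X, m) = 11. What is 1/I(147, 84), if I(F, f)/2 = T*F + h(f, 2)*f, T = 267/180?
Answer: 10/22841 ≈ 0.00043781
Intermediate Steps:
T = 89/60 (T = 267*(1/180) = 89/60 ≈ 1.4833)
I(F, f) = 22*f + 89*F/30 (I(F, f) = 2*(89*F/60 + 11*f) = 2*(11*f + 89*F/60) = 22*f + 89*F/30)
1/I(147, 84) = 1/(22*84 + (89/30)*147) = 1/(1848 + 4361/10) = 1/(22841/10) = 10/22841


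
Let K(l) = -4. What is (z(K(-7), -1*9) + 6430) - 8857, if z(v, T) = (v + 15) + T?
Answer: -2425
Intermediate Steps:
z(v, T) = 15 + T + v (z(v, T) = (15 + v) + T = 15 + T + v)
(z(K(-7), -1*9) + 6430) - 8857 = ((15 - 1*9 - 4) + 6430) - 8857 = ((15 - 9 - 4) + 6430) - 8857 = (2 + 6430) - 8857 = 6432 - 8857 = -2425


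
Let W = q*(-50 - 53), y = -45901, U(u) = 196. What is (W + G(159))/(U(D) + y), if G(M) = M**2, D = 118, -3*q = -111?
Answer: -4294/9141 ≈ -0.46975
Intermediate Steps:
q = 37 (q = -1/3*(-111) = 37)
W = -3811 (W = 37*(-50 - 53) = 37*(-103) = -3811)
(W + G(159))/(U(D) + y) = (-3811 + 159**2)/(196 - 45901) = (-3811 + 25281)/(-45705) = 21470*(-1/45705) = -4294/9141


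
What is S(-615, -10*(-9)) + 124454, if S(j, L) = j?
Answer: 123839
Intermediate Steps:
S(-615, -10*(-9)) + 124454 = -615 + 124454 = 123839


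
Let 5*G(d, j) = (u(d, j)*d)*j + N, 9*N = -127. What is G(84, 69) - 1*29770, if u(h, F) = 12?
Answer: -713809/45 ≈ -15862.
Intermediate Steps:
N = -127/9 (N = (1/9)*(-127) = -127/9 ≈ -14.111)
G(d, j) = -127/45 + 12*d*j/5 (G(d, j) = ((12*d)*j - 127/9)/5 = (12*d*j - 127/9)/5 = (-127/9 + 12*d*j)/5 = -127/45 + 12*d*j/5)
G(84, 69) - 1*29770 = (-127/45 + (12/5)*84*69) - 1*29770 = (-127/45 + 69552/5) - 29770 = 625841/45 - 29770 = -713809/45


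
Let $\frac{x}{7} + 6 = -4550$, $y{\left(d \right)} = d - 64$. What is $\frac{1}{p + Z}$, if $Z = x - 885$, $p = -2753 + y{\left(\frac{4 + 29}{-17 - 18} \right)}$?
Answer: $- \frac{35}{1245823} \approx -2.8094 \cdot 10^{-5}$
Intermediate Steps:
$y{\left(d \right)} = -64 + d$
$x = -31892$ ($x = -42 + 7 \left(-4550\right) = -42 - 31850 = -31892$)
$p = - \frac{98628}{35}$ ($p = -2753 - \left(64 - \frac{4 + 29}{-17 - 18}\right) = -2753 - \left(64 - \frac{33}{-35}\right) = -2753 + \left(-64 + 33 \left(- \frac{1}{35}\right)\right) = -2753 - \frac{2273}{35} = - \frac{98628}{35} \approx -2817.9$)
$Z = -32777$ ($Z = -31892 - 885 = -32777$)
$\frac{1}{p + Z} = \frac{1}{- \frac{98628}{35} - 32777} = \frac{1}{- \frac{1245823}{35}} = - \frac{35}{1245823}$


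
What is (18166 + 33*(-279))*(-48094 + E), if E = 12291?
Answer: -320759077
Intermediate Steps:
(18166 + 33*(-279))*(-48094 + E) = (18166 + 33*(-279))*(-48094 + 12291) = (18166 - 9207)*(-35803) = 8959*(-35803) = -320759077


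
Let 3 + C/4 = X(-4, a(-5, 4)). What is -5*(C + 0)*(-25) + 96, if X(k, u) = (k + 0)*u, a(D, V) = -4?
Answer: 6596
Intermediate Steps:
X(k, u) = k*u
C = 52 (C = -12 + 4*(-4*(-4)) = -12 + 4*16 = -12 + 64 = 52)
-5*(C + 0)*(-25) + 96 = -5*(52 + 0)*(-25) + 96 = -5*52*(-25) + 96 = -260*(-25) + 96 = 6500 + 96 = 6596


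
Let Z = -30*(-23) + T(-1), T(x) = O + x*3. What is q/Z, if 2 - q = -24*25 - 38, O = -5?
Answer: 320/341 ≈ 0.93842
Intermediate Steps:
T(x) = -5 + 3*x (T(x) = -5 + x*3 = -5 + 3*x)
Z = 682 (Z = -30*(-23) + (-5 + 3*(-1)) = 690 + (-5 - 3) = 690 - 8 = 682)
q = 640 (q = 2 - (-24*25 - 38) = 2 - (-600 - 38) = 2 - 1*(-638) = 2 + 638 = 640)
q/Z = 640/682 = 640*(1/682) = 320/341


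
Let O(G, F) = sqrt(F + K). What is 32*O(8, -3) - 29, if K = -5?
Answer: -29 + 64*I*sqrt(2) ≈ -29.0 + 90.51*I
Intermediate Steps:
O(G, F) = sqrt(-5 + F) (O(G, F) = sqrt(F - 5) = sqrt(-5 + F))
32*O(8, -3) - 29 = 32*sqrt(-5 - 3) - 29 = 32*sqrt(-8) - 29 = 32*(2*I*sqrt(2)) - 29 = 64*I*sqrt(2) - 29 = -29 + 64*I*sqrt(2)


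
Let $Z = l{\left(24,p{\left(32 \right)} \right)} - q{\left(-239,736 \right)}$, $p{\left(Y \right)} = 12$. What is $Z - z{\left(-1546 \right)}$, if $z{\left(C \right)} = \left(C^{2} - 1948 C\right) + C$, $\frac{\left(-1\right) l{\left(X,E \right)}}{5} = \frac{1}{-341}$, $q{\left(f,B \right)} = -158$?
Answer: $- \frac{1841406815}{341} \approx -5.4 \cdot 10^{6}$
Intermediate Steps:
$l{\left(X,E \right)} = \frac{5}{341}$ ($l{\left(X,E \right)} = - \frac{5}{-341} = \left(-5\right) \left(- \frac{1}{341}\right) = \frac{5}{341}$)
$z{\left(C \right)} = C^{2} - 1947 C$
$Z = \frac{53883}{341}$ ($Z = \frac{5}{341} - -158 = \frac{5}{341} + 158 = \frac{53883}{341} \approx 158.01$)
$Z - z{\left(-1546 \right)} = \frac{53883}{341} - - 1546 \left(-1947 - 1546\right) = \frac{53883}{341} - \left(-1546\right) \left(-3493\right) = \frac{53883}{341} - 5400178 = - \frac{1841406815}{341}$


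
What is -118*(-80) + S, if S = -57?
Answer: 9383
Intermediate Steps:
-118*(-80) + S = -118*(-80) - 57 = 9440 - 57 = 9383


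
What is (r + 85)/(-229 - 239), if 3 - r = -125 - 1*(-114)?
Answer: -11/52 ≈ -0.21154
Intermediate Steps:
r = 14 (r = 3 - (-125 - 1*(-114)) = 3 - (-125 + 114) = 3 - 1*(-11) = 3 + 11 = 14)
(r + 85)/(-229 - 239) = (14 + 85)/(-229 - 239) = 99/(-468) = 99*(-1/468) = -11/52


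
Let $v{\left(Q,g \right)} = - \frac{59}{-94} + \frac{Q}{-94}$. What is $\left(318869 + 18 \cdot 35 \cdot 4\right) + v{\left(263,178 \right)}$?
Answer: $\frac{15105181}{47} \approx 3.2139 \cdot 10^{5}$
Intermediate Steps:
$v{\left(Q,g \right)} = \frac{59}{94} - \frac{Q}{94}$ ($v{\left(Q,g \right)} = \left(-59\right) \left(- \frac{1}{94}\right) + Q \left(- \frac{1}{94}\right) = \frac{59}{94} - \frac{Q}{94}$)
$\left(318869 + 18 \cdot 35 \cdot 4\right) + v{\left(263,178 \right)} = \left(318869 + 18 \cdot 35 \cdot 4\right) + \left(\frac{59}{94} - \frac{263}{94}\right) = \left(318869 + 630 \cdot 4\right) + \left(\frac{59}{94} - \frac{263}{94}\right) = \left(318869 + 2520\right) - \frac{102}{47} = 321389 - \frac{102}{47} = \frac{15105181}{47}$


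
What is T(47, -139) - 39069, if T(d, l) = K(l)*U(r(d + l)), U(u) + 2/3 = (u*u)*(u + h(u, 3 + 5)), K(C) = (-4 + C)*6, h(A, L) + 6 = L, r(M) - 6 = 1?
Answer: -416875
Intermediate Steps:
r(M) = 7 (r(M) = 6 + 1 = 7)
h(A, L) = -6 + L
K(C) = -24 + 6*C
U(u) = -⅔ + u²*(2 + u) (U(u) = -⅔ + (u*u)*(u + (-6 + (3 + 5))) = -⅔ + u²*(u + (-6 + 8)) = -⅔ + u²*(u + 2) = -⅔ + u²*(2 + u))
T(d, l) = -10568 + 2642*l (T(d, l) = (-24 + 6*l)*(-⅔ + 7³ + 2*7²) = (-24 + 6*l)*(-⅔ + 343 + 2*49) = (-24 + 6*l)*(-⅔ + 343 + 98) = (-24 + 6*l)*(1321/3) = -10568 + 2642*l)
T(47, -139) - 39069 = (-10568 + 2642*(-139)) - 39069 = (-10568 - 367238) - 39069 = -377806 - 39069 = -416875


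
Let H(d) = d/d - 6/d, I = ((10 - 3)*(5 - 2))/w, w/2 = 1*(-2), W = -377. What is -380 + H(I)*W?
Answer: -8315/7 ≈ -1187.9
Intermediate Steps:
w = -4 (w = 2*(1*(-2)) = 2*(-2) = -4)
I = -21/4 (I = ((10 - 3)*(5 - 2))/(-4) = (7*3)*(-¼) = 21*(-¼) = -21/4 ≈ -5.2500)
H(d) = 1 - 6/d
-380 + H(I)*W = -380 + ((-6 - 21/4)/(-21/4))*(-377) = -380 - 4/21*(-45/4)*(-377) = -380 + (15/7)*(-377) = -380 - 5655/7 = -8315/7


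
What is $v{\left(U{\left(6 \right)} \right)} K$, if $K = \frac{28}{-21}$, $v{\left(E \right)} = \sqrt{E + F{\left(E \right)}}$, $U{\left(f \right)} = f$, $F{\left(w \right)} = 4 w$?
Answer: $- \frac{4 \sqrt{30}}{3} \approx -7.303$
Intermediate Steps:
$v{\left(E \right)} = \sqrt{5} \sqrt{E}$ ($v{\left(E \right)} = \sqrt{E + 4 E} = \sqrt{5 E} = \sqrt{5} \sqrt{E}$)
$K = - \frac{4}{3}$ ($K = 28 \left(- \frac{1}{21}\right) = - \frac{4}{3} \approx -1.3333$)
$v{\left(U{\left(6 \right)} \right)} K = \sqrt{5} \sqrt{6} \left(- \frac{4}{3}\right) = \sqrt{30} \left(- \frac{4}{3}\right) = - \frac{4 \sqrt{30}}{3}$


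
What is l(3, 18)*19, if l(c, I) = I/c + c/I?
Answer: 703/6 ≈ 117.17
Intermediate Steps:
l(3, 18)*19 = (18/3 + 3/18)*19 = (18*(⅓) + 3*(1/18))*19 = (6 + ⅙)*19 = (37/6)*19 = 703/6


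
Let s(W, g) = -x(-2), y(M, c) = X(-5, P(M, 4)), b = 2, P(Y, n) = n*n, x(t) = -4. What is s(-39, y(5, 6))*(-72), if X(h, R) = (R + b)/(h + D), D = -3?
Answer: -288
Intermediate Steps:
P(Y, n) = n²
X(h, R) = (2 + R)/(-3 + h) (X(h, R) = (R + 2)/(h - 3) = (2 + R)/(-3 + h))
y(M, c) = -9/4 (y(M, c) = (2 + 4²)/(-3 - 5) = (2 + 16)/(-8) = -⅛*18 = -9/4)
s(W, g) = 4 (s(W, g) = -1*(-4) = 4)
s(-39, y(5, 6))*(-72) = 4*(-72) = -288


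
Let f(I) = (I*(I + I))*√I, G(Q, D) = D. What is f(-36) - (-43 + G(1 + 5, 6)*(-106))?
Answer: 679 + 15552*I ≈ 679.0 + 15552.0*I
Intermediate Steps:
f(I) = 2*I^(5/2) (f(I) = (I*(2*I))*√I = (2*I²)*√I = 2*I^(5/2))
f(-36) - (-43 + G(1 + 5, 6)*(-106)) = 2*(-36)^(5/2) - (-43 + 6*(-106)) = 2*(7776*I) - (-43 - 636) = 15552*I - 1*(-679) = 15552*I + 679 = 679 + 15552*I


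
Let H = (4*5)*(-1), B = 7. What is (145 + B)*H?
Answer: -3040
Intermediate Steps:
H = -20 (H = 20*(-1) = -20)
(145 + B)*H = (145 + 7)*(-20) = 152*(-20) = -3040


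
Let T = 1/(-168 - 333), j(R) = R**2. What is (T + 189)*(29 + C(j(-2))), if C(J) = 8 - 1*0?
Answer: 3503456/501 ≈ 6992.9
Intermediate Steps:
T = -1/501 (T = 1/(-501) = -1/501 ≈ -0.0019960)
C(J) = 8 (C(J) = 8 + 0 = 8)
(T + 189)*(29 + C(j(-2))) = (-1/501 + 189)*(29 + 8) = (94688/501)*37 = 3503456/501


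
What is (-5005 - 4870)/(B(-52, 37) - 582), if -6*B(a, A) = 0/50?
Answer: 9875/582 ≈ 16.967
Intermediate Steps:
B(a, A) = 0 (B(a, A) = -0/50 = -⅙*0 = 0)
(-5005 - 4870)/(B(-52, 37) - 582) = (-5005 - 4870)/(0 - 582) = -9875/(-582) = -9875*(-1/582) = 9875/582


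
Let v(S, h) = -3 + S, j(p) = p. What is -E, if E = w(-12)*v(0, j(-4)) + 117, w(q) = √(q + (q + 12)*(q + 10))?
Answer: -117 + 6*I*√3 ≈ -117.0 + 10.392*I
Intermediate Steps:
w(q) = √(q + (10 + q)*(12 + q)) (w(q) = √(q + (12 + q)*(10 + q)) = √(q + (10 + q)*(12 + q)))
E = 117 - 6*I*√3 (E = √(120 + (-12)² + 23*(-12))*(-3 + 0) + 117 = √(120 + 144 - 276)*(-3) + 117 = √(-12)*(-3) + 117 = (2*I*√3)*(-3) + 117 = -6*I*√3 + 117 = 117 - 6*I*√3 ≈ 117.0 - 10.392*I)
-E = -(117 - 6*I*√3) = -117 + 6*I*√3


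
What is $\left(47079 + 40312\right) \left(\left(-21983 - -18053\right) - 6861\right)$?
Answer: $-943036281$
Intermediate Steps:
$\left(47079 + 40312\right) \left(\left(-21983 - -18053\right) - 6861\right) = 87391 \left(\left(-21983 + 18053\right) - 6861\right) = 87391 \left(-3930 - 6861\right) = 87391 \left(-10791\right) = -943036281$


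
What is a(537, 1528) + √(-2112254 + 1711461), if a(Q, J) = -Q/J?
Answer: -537/1528 + I*√400793 ≈ -0.35144 + 633.08*I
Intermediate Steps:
a(Q, J) = -Q/J
a(537, 1528) + √(-2112254 + 1711461) = -1*537/1528 + √(-2112254 + 1711461) = -1*537*1/1528 + √(-400793) = -537/1528 + I*√400793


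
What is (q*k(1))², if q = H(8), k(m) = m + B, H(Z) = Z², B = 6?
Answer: 200704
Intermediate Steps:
k(m) = 6 + m (k(m) = m + 6 = 6 + m)
q = 64 (q = 8² = 64)
(q*k(1))² = (64*(6 + 1))² = (64*7)² = 448² = 200704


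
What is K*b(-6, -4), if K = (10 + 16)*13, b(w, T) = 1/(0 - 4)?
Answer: -169/2 ≈ -84.500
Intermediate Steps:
b(w, T) = -¼ (b(w, T) = 1/(-4) = -¼)
K = 338 (K = 26*13 = 338)
K*b(-6, -4) = 338*(-¼) = -169/2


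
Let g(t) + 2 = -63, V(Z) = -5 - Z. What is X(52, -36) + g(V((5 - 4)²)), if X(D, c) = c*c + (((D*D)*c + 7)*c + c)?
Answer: 3505327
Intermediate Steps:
g(t) = -65 (g(t) = -2 - 63 = -65)
X(D, c) = c + c² + c*(7 + c*D²) (X(D, c) = c² + ((D²*c + 7)*c + c) = c² + ((c*D² + 7)*c + c) = c² + ((7 + c*D²)*c + c) = c² + (c*(7 + c*D²) + c) = c² + (c + c*(7 + c*D²)) = c + c² + c*(7 + c*D²))
X(52, -36) + g(V((5 - 4)²)) = -36*(8 - 36 - 36*52²) - 65 = -36*(8 - 36 - 36*2704) - 65 = -36*(8 - 36 - 97344) - 65 = -36*(-97372) - 65 = 3505392 - 65 = 3505327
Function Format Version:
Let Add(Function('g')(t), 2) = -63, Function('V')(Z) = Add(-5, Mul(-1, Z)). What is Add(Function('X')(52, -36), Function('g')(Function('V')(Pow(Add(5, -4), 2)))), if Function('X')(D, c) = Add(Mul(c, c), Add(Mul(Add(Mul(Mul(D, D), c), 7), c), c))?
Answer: 3505327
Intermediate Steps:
Function('g')(t) = -65 (Function('g')(t) = Add(-2, -63) = -65)
Function('X')(D, c) = Add(c, Pow(c, 2), Mul(c, Add(7, Mul(c, Pow(D, 2))))) (Function('X')(D, c) = Add(Pow(c, 2), Add(Mul(Add(Mul(Pow(D, 2), c), 7), c), c)) = Add(Pow(c, 2), Add(Mul(Add(Mul(c, Pow(D, 2)), 7), c), c)) = Add(Pow(c, 2), Add(Mul(Add(7, Mul(c, Pow(D, 2))), c), c)) = Add(Pow(c, 2), Add(Mul(c, Add(7, Mul(c, Pow(D, 2)))), c)) = Add(Pow(c, 2), Add(c, Mul(c, Add(7, Mul(c, Pow(D, 2)))))) = Add(c, Pow(c, 2), Mul(c, Add(7, Mul(c, Pow(D, 2))))))
Add(Function('X')(52, -36), Function('g')(Function('V')(Pow(Add(5, -4), 2)))) = Add(Mul(-36, Add(8, -36, Mul(-36, Pow(52, 2)))), -65) = Add(Mul(-36, Add(8, -36, Mul(-36, 2704))), -65) = Add(Mul(-36, Add(8, -36, -97344)), -65) = Add(Mul(-36, -97372), -65) = Add(3505392, -65) = 3505327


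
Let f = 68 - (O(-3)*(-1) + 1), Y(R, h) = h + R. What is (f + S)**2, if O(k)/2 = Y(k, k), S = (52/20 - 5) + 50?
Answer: 263169/25 ≈ 10527.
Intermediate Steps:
S = 238/5 (S = (52*(1/20) - 5) + 50 = (13/5 - 5) + 50 = -12/5 + 50 = 238/5 ≈ 47.600)
Y(R, h) = R + h
O(k) = 4*k (O(k) = 2*(k + k) = 2*(2*k) = 4*k)
f = 55 (f = 68 - ((4*(-3))*(-1) + 1) = 68 - (-12*(-1) + 1) = 68 - (12 + 1) = 68 - 1*13 = 68 - 13 = 55)
(f + S)**2 = (55 + 238/5)**2 = (513/5)**2 = 263169/25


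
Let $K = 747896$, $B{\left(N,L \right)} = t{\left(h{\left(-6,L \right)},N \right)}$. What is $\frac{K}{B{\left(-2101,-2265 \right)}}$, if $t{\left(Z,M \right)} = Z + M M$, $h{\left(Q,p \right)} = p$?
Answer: $\frac{93487}{551492} \approx 0.16952$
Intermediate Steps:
$t{\left(Z,M \right)} = Z + M^{2}$
$B{\left(N,L \right)} = L + N^{2}$
$\frac{K}{B{\left(-2101,-2265 \right)}} = \frac{747896}{-2265 + \left(-2101\right)^{2}} = \frac{747896}{-2265 + 4414201} = \frac{747896}{4411936} = 747896 \cdot \frac{1}{4411936} = \frac{93487}{551492}$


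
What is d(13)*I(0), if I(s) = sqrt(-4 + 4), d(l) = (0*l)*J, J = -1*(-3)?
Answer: 0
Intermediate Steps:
J = 3
d(l) = 0 (d(l) = (0*l)*3 = 0*3 = 0)
I(s) = 0 (I(s) = sqrt(0) = 0)
d(13)*I(0) = 0*0 = 0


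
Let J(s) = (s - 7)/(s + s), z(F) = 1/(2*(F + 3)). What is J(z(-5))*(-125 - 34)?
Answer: -4611/2 ≈ -2305.5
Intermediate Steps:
z(F) = 1/(6 + 2*F) (z(F) = 1/(2*(3 + F)) = 1/(6 + 2*F))
J(s) = (-7 + s)/(2*s) (J(s) = (-7 + s)/((2*s)) = (-7 + s)*(1/(2*s)) = (-7 + s)/(2*s))
J(z(-5))*(-125 - 34) = ((-7 + 1/(2*(3 - 5)))/(2*((1/(2*(3 - 5))))))*(-125 - 34) = ((-7 + (1/2)/(-2))/(2*(((1/2)/(-2)))))*(-159) = ((-7 + (1/2)*(-1/2))/(2*(((1/2)*(-1/2)))))*(-159) = ((-7 - 1/4)/(2*(-1/4)))*(-159) = ((1/2)*(-4)*(-29/4))*(-159) = (29/2)*(-159) = -4611/2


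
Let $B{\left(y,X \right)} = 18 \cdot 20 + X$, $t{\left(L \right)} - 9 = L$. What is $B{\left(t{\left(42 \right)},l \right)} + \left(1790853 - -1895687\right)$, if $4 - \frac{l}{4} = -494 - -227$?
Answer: $3687984$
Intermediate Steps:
$t{\left(L \right)} = 9 + L$
$l = 1084$ ($l = 16 - 4 \left(-494 - -227\right) = 16 - 4 \left(-494 + 227\right) = 16 - -1068 = 16 + 1068 = 1084$)
$B{\left(y,X \right)} = 360 + X$
$B{\left(t{\left(42 \right)},l \right)} + \left(1790853 - -1895687\right) = \left(360 + 1084\right) + \left(1790853 - -1895687\right) = 1444 + \left(1790853 + 1895687\right) = 1444 + 3686540 = 3687984$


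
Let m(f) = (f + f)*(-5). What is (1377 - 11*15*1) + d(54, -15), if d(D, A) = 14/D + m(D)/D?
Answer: 32461/27 ≈ 1202.3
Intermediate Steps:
m(f) = -10*f (m(f) = (2*f)*(-5) = -10*f)
d(D, A) = -10 + 14/D (d(D, A) = 14/D + (-10*D)/D = 14/D - 10 = -10 + 14/D)
(1377 - 11*15*1) + d(54, -15) = (1377 - 11*15*1) + (-10 + 14/54) = (1377 - 165*1) + (-10 + 14*(1/54)) = (1377 - 165) + (-10 + 7/27) = 1212 - 263/27 = 32461/27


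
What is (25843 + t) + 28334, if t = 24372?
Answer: 78549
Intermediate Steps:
(25843 + t) + 28334 = (25843 + 24372) + 28334 = 50215 + 28334 = 78549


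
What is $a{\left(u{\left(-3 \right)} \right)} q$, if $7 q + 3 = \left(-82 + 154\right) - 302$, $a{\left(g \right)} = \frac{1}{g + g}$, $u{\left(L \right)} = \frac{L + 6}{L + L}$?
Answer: $\frac{233}{7} \approx 33.286$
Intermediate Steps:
$u{\left(L \right)} = \frac{6 + L}{2 L}$
$a{\left(g \right)} = \frac{1}{2 g}$
$q = - \frac{233}{7}$ ($q = - \frac{3}{7} + \frac{\left(-82 + 154\right) - 302}{7} = - \frac{3}{7} + \frac{72 - 302}{7} = - \frac{3}{7} + \frac{1}{7} \left(-230\right) = - \frac{3}{7} - \frac{230}{7} = - \frac{233}{7} \approx -33.286$)
$a{\left(u{\left(-3 \right)} \right)} q = \frac{1}{2 \frac{6 - 3}{2 \left(-3\right)}} \left(- \frac{233}{7}\right) = \frac{1}{2 \cdot \frac{1}{2} \left(- \frac{1}{3}\right) 3} \left(- \frac{233}{7}\right) = \frac{1}{2 \left(- \frac{1}{2}\right)} \left(- \frac{233}{7}\right) = \frac{1}{2} \left(-2\right) \left(- \frac{233}{7}\right) = \left(-1\right) \left(- \frac{233}{7}\right) = \frac{233}{7}$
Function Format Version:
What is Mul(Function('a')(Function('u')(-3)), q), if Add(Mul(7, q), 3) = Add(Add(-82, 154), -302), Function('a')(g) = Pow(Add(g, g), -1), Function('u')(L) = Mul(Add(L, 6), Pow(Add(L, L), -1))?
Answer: Rational(233, 7) ≈ 33.286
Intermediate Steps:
Function('u')(L) = Mul(Rational(1, 2), Pow(L, -1), Add(6, L)) (Function('u')(L) = Mul(Add(6, L), Pow(Mul(2, L), -1)) = Mul(Add(6, L), Mul(Rational(1, 2), Pow(L, -1))) = Mul(Rational(1, 2), Pow(L, -1), Add(6, L)))
Function('a')(g) = Mul(Rational(1, 2), Pow(g, -1)) (Function('a')(g) = Pow(Mul(2, g), -1) = Mul(Rational(1, 2), Pow(g, -1)))
q = Rational(-233, 7) (q = Add(Rational(-3, 7), Mul(Rational(1, 7), Add(Add(-82, 154), -302))) = Add(Rational(-3, 7), Mul(Rational(1, 7), Add(72, -302))) = Add(Rational(-3, 7), Mul(Rational(1, 7), -230)) = Add(Rational(-3, 7), Rational(-230, 7)) = Rational(-233, 7) ≈ -33.286)
Mul(Function('a')(Function('u')(-3)), q) = Mul(Mul(Rational(1, 2), Pow(Mul(Rational(1, 2), Pow(-3, -1), Add(6, -3)), -1)), Rational(-233, 7)) = Mul(Mul(Rational(1, 2), Pow(Mul(Rational(1, 2), Rational(-1, 3), 3), -1)), Rational(-233, 7)) = Mul(Mul(Rational(1, 2), Pow(Rational(-1, 2), -1)), Rational(-233, 7)) = Mul(Mul(Rational(1, 2), -2), Rational(-233, 7)) = Mul(-1, Rational(-233, 7)) = Rational(233, 7)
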